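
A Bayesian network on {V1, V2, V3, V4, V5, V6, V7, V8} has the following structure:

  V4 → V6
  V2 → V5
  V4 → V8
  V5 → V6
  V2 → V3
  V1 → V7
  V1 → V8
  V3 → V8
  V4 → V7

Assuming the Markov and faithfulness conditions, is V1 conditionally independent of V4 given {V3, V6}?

Yes

3 paths connect V1 and V4; each must be blocked for d-separation to hold:
  1. V1 → V8 ← V3 ← V2 → V5 → V6 ← V4 — V8:collider[blocks]; V3:chain[blocks]; V2:fork[open]; V5:chain[open]; V6:collider[open] ⇒ blocked
  2. V1 → V8 ← V4 — V8:collider[blocks] ⇒ blocked
  3. V1 → V7 ← V4 — V7:collider[blocks] ⇒ blocked
All paths are blocked; V1 ⊥ V4 | {V3, V6} holds.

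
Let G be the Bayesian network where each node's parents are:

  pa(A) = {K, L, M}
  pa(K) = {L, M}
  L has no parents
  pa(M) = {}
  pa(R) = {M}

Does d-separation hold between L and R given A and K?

No

Enumerating the 4 paths from L to R and testing each for blocking by {A, K}:
  1. L → K → A ← M → R — K:chain[blocks]; A:collider[open]; M:fork[open] ⇒ blocked
  2. L → K ← M → R — K:collider[open]; M:fork[open] ⇒ active
  3. L → A ← K ← M → R — A:collider[open]; K:chain[blocks]; M:fork[open] ⇒ blocked
  4. L → A ← M → R — A:collider[open]; M:fork[open] ⇒ active
Since the path L → K ← M → R is active, L and R are not d-separated given {A, K}.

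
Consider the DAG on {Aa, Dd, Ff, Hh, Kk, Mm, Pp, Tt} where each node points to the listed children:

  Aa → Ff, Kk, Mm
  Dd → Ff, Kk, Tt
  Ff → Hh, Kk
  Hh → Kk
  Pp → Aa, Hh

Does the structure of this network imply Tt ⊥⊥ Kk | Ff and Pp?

No

6 paths connect Tt and Kk; each must be blocked for d-separation to hold:
Path 1: Tt ← Dd → Ff → Hh ← Pp → Aa → Kk
  Ff is a chain here and Ff is conditioned on, so the path is blocked at Ff.
Path 2: Tt ← Dd → Ff → Hh → Kk
  Ff is a chain here and Ff is conditioned on, so the path is blocked at Ff.
Path 3: Tt ← Dd → Ff ← Aa ← Pp → Hh → Kk
  Pp is a fork here and Pp is conditioned on, so the path is blocked at Pp.
Path 4: Tt ← Dd → Ff ← Aa → Kk
  Dd is a fork and Dd is not conditioned on; Ff is a collider and Ff is conditioned on, which opens it; Aa is a fork and Aa is not conditioned on — no node blocks this path, so it is active.
Path 5: Tt ← Dd → Ff → Kk
  Ff is a chain here and Ff is conditioned on, so the path is blocked at Ff.
Path 6: Tt ← Dd → Kk
  Dd is a fork and Dd is not conditioned on — no node blocks this path, so it is active.
At least one path is unblocked, so d-separation fails.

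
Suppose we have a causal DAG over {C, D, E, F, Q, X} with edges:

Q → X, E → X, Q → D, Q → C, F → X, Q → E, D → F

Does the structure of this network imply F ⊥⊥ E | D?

Yes

We examine all 4 paths between F and E:
  1. F → X ← Q → E — X:collider[blocks]; Q:fork[open] ⇒ blocked
  2. F → X ← E — X:collider[blocks] ⇒ blocked
  3. F ← D ← Q → X ← E — D:chain[blocks]; Q:fork[open]; X:collider[blocks] ⇒ blocked
  4. F ← D ← Q → E — D:chain[blocks]; Q:fork[open] ⇒ blocked
Every path is blocked, so F and E are d-separated given {D}.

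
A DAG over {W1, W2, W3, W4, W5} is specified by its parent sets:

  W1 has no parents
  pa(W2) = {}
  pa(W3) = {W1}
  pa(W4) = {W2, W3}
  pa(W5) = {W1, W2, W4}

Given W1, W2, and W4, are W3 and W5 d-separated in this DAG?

Yes — W3 and W5 are d-separated given {W1, W2, W4}.

Enumerating the 3 paths from W3 to W5 and testing each for blocking by {W1, W2, W4}:
  1. W3 ← W1 → W5 — W1:fork[blocks] ⇒ blocked
  2. W3 → W4 → W5 — W4:chain[blocks] ⇒ blocked
  3. W3 → W4 ← W2 → W5 — W4:collider[open]; W2:fork[blocks] ⇒ blocked
Since every path is blocked, d-separation holds.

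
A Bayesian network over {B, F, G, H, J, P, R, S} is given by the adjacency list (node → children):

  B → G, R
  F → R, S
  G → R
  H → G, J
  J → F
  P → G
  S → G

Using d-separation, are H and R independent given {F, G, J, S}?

6 paths connect H and R; each must be blocked for d-separation to hold:
  1. H → G → R — G:chain[blocks] ⇒ blocked
  2. H → G ← B → R — G:collider[open]; B:fork[open] ⇒ active
  3. H → G ← S ← F → R — G:collider[open]; S:chain[blocks]; F:fork[blocks] ⇒ blocked
  4. H → J → F → R — J:chain[blocks]; F:chain[blocks] ⇒ blocked
  5. H → J → F → S → G → R — J:chain[blocks]; F:chain[blocks]; S:chain[blocks]; G:chain[blocks] ⇒ blocked
  6. H → J → F → S → G ← B → R — J:chain[blocks]; F:chain[blocks]; S:chain[blocks]; G:collider[open]; B:fork[open] ⇒ blocked
At least one path is unblocked, so d-separation fails.

No — H and R are not d-separated given {F, G, J, S}.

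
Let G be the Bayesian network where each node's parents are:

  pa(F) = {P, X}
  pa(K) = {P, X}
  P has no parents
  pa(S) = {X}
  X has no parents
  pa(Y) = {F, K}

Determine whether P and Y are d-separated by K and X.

No

There are 4 undirected paths between P and Y; checking each against the conditioning set {K, X}:
Path 1: P → F → Y
  F is a chain and F is not conditioned on — no node blocks this path, so it is active.
Path 2: P → F ← X → K → Y
  F is a collider here and neither F nor any of its descendants is conditioned on, so the collider stays closed — the path is blocked at F.
Path 3: P → K → Y
  K is a chain here and K is conditioned on, so the path is blocked at K.
Path 4: P → K ← X → F → Y
  X is a fork here and X is conditioned on, so the path is blocked at X.
Because an active path exists, P and Y are not d-separated.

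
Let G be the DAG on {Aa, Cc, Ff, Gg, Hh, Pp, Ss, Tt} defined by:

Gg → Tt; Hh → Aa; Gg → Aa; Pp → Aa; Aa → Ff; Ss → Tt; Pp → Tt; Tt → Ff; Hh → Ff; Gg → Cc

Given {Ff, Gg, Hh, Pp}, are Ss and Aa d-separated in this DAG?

No

We examine all 4 paths between Ss and Aa:
Path 1: Ss → Tt → Ff ← Aa
  Tt is a chain and Tt is not conditioned on; Ff is a collider and Ff is conditioned on, which opens it — no node blocks this path, so it is active.
Path 2: Ss → Tt → Ff ← Hh → Aa
  Hh is a fork here and Hh is conditioned on, so the path is blocked at Hh.
Path 3: Ss → Tt ← Pp → Aa
  Pp is a fork here and Pp is conditioned on, so the path is blocked at Pp.
Path 4: Ss → Tt ← Gg → Aa
  Gg is a fork here and Gg is conditioned on, so the path is blocked at Gg.
At least one path is unblocked, so d-separation fails.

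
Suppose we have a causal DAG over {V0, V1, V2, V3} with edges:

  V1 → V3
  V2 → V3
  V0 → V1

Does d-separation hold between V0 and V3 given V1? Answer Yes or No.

The only undirected path from V0 to V3 is:
Path 1: V0 → V1 → V3
  V1 is a chain here and V1 is conditioned on, so the path is blocked at V1.
All paths are blocked; V0 ⊥ V3 | {V1} holds.

Yes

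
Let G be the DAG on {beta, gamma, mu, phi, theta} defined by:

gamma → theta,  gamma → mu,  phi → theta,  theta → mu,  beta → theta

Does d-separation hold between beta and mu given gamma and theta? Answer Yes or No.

There are 2 undirected paths between beta and mu; checking each against the conditioning set {gamma, theta}:
  1. beta → theta → mu — theta:chain[blocks] ⇒ blocked
  2. beta → theta ← gamma → mu — theta:collider[open]; gamma:fork[blocks] ⇒ blocked
Since every path is blocked, d-separation holds.

Yes — beta and mu are d-separated given {gamma, theta}.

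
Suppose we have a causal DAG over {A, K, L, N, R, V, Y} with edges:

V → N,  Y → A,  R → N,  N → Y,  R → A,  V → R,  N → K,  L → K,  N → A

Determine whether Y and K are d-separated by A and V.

No — Y and K are not d-separated given {A, V}.

We examine all 4 paths between Y and K:
Path 1: Y → A ← N → K
  A is a collider and A is conditioned on, which opens it; N is a fork and N is not conditioned on — no node blocks this path, so it is active.
Path 2: Y → A ← R → N → K
  A is a collider and A is conditioned on, which opens it; R is a fork and R is not conditioned on; N is a chain and N is not conditioned on — no node blocks this path, so it is active.
Path 3: Y → A ← R ← V → N → K
  V is a fork here and V is conditioned on, so the path is blocked at V.
Path 4: Y ← N → K
  N is a fork and N is not conditioned on — no node blocks this path, so it is active.
Because an active path exists, Y and K are not d-separated.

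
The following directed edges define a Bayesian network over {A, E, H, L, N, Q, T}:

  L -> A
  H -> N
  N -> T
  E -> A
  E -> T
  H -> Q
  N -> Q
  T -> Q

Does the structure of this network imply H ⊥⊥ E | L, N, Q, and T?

Yes

There are 4 undirected paths between H and E; checking each against the conditioning set {L, N, Q, T}:
Path 1: H → N → T ← E
  N is a chain here and N is conditioned on, so the path is blocked at N.
Path 2: H → N → Q ← T ← E
  N is a chain here and N is conditioned on, so the path is blocked at N.
Path 3: H → Q ← T ← E
  T is a chain here and T is conditioned on, so the path is blocked at T.
Path 4: H → Q ← N → T ← E
  N is a fork here and N is conditioned on, so the path is blocked at N.
All paths are blocked; H ⊥ E | {L, N, Q, T} holds.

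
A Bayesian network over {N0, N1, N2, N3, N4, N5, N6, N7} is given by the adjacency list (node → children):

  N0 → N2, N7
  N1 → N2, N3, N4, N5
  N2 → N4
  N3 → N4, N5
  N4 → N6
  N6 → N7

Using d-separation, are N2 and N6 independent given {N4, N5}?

Yes

Enumerating the 5 paths from N2 to N6 and testing each for blocking by {N4, N5}:
Path 1: N2 → N4 → N6
  N4 is a chain here and N4 is conditioned on, so the path is blocked at N4.
Path 2: N2 ← N1 → N4 → N6
  N4 is a chain here and N4 is conditioned on, so the path is blocked at N4.
Path 3: N2 ← N1 → N5 ← N3 → N4 → N6
  N4 is a chain here and N4 is conditioned on, so the path is blocked at N4.
Path 4: N2 ← N1 → N3 → N4 → N6
  N4 is a chain here and N4 is conditioned on, so the path is blocked at N4.
Path 5: N2 ← N0 → N7 ← N6
  N7 is a collider here and neither N7 nor any of its descendants is conditioned on, so the collider stays closed — the path is blocked at N7.
All paths are blocked; N2 ⊥ N6 | {N4, N5} holds.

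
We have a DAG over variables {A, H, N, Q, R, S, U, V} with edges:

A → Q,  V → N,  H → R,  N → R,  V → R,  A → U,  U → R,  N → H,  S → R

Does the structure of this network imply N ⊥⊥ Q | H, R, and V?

There are 3 undirected paths between N and Q; checking each against the conditioning set {H, R, V}:
  1. N → R ← U ← A → Q — R:collider[open]; U:chain[open]; A:fork[open] ⇒ active
  2. N ← V → R ← U ← A → Q — V:fork[blocks]; R:collider[open]; U:chain[open]; A:fork[open] ⇒ blocked
  3. N → H → R ← U ← A → Q — H:chain[blocks]; R:collider[open]; U:chain[open]; A:fork[open] ⇒ blocked
Because an active path exists, N and Q are not d-separated.

No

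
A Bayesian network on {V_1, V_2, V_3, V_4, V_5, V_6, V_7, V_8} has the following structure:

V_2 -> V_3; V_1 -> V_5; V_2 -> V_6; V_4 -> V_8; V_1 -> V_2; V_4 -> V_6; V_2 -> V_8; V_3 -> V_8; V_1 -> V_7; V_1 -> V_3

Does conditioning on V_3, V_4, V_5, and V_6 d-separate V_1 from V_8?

No

6 paths connect V_1 and V_8; each must be blocked for d-separation to hold:
Path 1: V_1 → V_3 → V_8
  V_3 is a chain here and V_3 is conditioned on, so the path is blocked at V_3.
Path 2: V_1 → V_3 ← V_2 → V_8
  V_3 is a collider and V_3 is conditioned on, which opens it; V_2 is a fork and V_2 is not conditioned on — no node blocks this path, so it is active.
Path 3: V_1 → V_3 ← V_2 → V_6 ← V_4 → V_8
  V_4 is a fork here and V_4 is conditioned on, so the path is blocked at V_4.
Path 4: V_1 → V_2 → V_8
  V_2 is a chain and V_2 is not conditioned on — no node blocks this path, so it is active.
Path 5: V_1 → V_2 → V_3 → V_8
  V_3 is a chain here and V_3 is conditioned on, so the path is blocked at V_3.
Path 6: V_1 → V_2 → V_6 ← V_4 → V_8
  V_4 is a fork here and V_4 is conditioned on, so the path is blocked at V_4.
Because an active path exists, V_1 and V_8 are not d-separated.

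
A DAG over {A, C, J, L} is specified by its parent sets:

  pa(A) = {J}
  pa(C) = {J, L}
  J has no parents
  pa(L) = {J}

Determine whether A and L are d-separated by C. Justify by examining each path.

No

There are 2 undirected paths between A and L; checking each against the conditioning set {C}:
  1. A ← J → C ← L — J:fork[open]; C:collider[open] ⇒ active
  2. A ← J → L — J:fork[open] ⇒ active
At least one path is unblocked, so d-separation fails.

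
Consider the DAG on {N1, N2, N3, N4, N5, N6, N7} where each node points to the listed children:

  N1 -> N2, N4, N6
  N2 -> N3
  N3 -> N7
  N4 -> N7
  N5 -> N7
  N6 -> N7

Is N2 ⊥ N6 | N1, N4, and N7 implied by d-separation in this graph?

No

We examine all 4 paths between N2 and N6:
Path 1: N2 ← N1 → N4 → N7 ← N6
  N1 is a fork here and N1 is conditioned on, so the path is blocked at N1.
Path 2: N2 ← N1 → N6
  N1 is a fork here and N1 is conditioned on, so the path is blocked at N1.
Path 3: N2 → N3 → N7 ← N4 ← N1 → N6
  N4 is a chain here and N4 is conditioned on, so the path is blocked at N4.
Path 4: N2 → N3 → N7 ← N6
  N3 is a chain and N3 is not conditioned on; N7 is a collider and N7 is conditioned on, which opens it — no node blocks this path, so it is active.
Since the path N2 → N3 → N7 ← N6 is active, N2 and N6 are not d-separated given {N1, N4, N7}.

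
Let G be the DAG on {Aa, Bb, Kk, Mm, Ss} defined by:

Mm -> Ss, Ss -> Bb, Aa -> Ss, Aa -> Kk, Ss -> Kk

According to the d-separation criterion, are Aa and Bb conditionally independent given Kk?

No

There are 2 undirected paths between Aa and Bb; checking each against the conditioning set {Kk}:
Path 1: Aa → Ss → Bb
  Ss is a chain and Ss is not conditioned on — no node blocks this path, so it is active.
Path 2: Aa → Kk ← Ss → Bb
  Kk is a collider and Kk is conditioned on, which opens it; Ss is a fork and Ss is not conditioned on — no node blocks this path, so it is active.
Because an active path exists, Aa and Bb are not d-separated.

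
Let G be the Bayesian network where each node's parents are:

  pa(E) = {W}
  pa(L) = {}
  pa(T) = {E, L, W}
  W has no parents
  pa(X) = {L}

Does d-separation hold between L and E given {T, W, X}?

There are 2 undirected paths between L and E; checking each against the conditioning set {T, W, X}:
  1. L → T ← W → E — T:collider[open]; W:fork[blocks] ⇒ blocked
  2. L → T ← E — T:collider[open] ⇒ active
At least one path is unblocked, so d-separation fails.

No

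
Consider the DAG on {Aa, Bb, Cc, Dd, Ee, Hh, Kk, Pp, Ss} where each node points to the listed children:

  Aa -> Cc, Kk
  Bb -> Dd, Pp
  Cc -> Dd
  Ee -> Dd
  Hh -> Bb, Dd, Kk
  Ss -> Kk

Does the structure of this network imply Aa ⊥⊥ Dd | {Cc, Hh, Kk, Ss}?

Enumerating the 3 paths from Aa to Dd and testing each for blocking by {Cc, Hh, Kk, Ss}:
Path 1: Aa → Kk ← Hh → Dd
  Hh is a fork here and Hh is conditioned on, so the path is blocked at Hh.
Path 2: Aa → Kk ← Hh → Bb → Dd
  Hh is a fork here and Hh is conditioned on, so the path is blocked at Hh.
Path 3: Aa → Cc → Dd
  Cc is a chain here and Cc is conditioned on, so the path is blocked at Cc.
All paths are blocked; Aa ⊥ Dd | {Cc, Hh, Kk, Ss} holds.

Yes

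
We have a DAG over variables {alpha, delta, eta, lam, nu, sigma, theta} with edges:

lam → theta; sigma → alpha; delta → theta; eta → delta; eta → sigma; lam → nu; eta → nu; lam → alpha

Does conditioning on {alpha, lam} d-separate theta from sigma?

No

Enumerating the 4 paths from theta to sigma and testing each for blocking by {alpha, lam}:
  1. theta ← lam → nu ← eta → sigma — lam:fork[blocks]; nu:collider[blocks]; eta:fork[open] ⇒ blocked
  2. theta ← lam → alpha ← sigma — lam:fork[blocks]; alpha:collider[open] ⇒ blocked
  3. theta ← delta ← eta → sigma — delta:chain[open]; eta:fork[open] ⇒ active
  4. theta ← delta ← eta → nu ← lam → alpha ← sigma — delta:chain[open]; eta:fork[open]; nu:collider[blocks]; lam:fork[blocks]; alpha:collider[open] ⇒ blocked
Since the path theta ← delta ← eta → sigma is active, theta and sigma are not d-separated given {alpha, lam}.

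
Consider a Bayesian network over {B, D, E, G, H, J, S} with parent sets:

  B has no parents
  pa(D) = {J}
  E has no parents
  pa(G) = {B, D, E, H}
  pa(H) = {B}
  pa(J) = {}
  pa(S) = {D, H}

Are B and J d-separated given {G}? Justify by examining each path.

Enumerating the 4 paths from B to J and testing each for blocking by {G}:
Path 1: B → G ← D ← J
  G is a collider and G is conditioned on, which opens it; D is a chain and D is not conditioned on — no node blocks this path, so it is active.
Path 2: B → G ← H → S ← D ← J
  S is a collider here and neither S nor any of its descendants is conditioned on, so the collider stays closed — the path is blocked at S.
Path 3: B → H → S ← D ← J
  S is a collider here and neither S nor any of its descendants is conditioned on, so the collider stays closed — the path is blocked at S.
Path 4: B → H → G ← D ← J
  H is a chain and H is not conditioned on; G is a collider and G is conditioned on, which opens it; D is a chain and D is not conditioned on — no node blocks this path, so it is active.
Since the path B → G ← D ← J is active, B and J are not d-separated given {G}.

No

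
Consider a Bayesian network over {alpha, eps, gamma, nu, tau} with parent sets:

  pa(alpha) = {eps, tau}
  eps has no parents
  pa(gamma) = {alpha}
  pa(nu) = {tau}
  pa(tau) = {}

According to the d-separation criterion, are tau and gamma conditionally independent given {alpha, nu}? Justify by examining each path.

Yes

There is one path between tau and gamma:
  1. tau → alpha → gamma — alpha:chain[blocks] ⇒ blocked
All paths are blocked; tau ⊥ gamma | {alpha, nu} holds.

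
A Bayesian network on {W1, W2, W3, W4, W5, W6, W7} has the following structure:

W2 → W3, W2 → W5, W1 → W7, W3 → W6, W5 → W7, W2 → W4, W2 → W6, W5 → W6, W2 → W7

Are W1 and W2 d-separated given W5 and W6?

Yes

We examine all 4 paths between W1 and W2:
Path 1: W1 → W7 ← W5 → W6 ← W3 ← W2
  W7 is a collider here and neither W7 nor any of its descendants is conditioned on, so the collider stays closed — the path is blocked at W7.
Path 2: W1 → W7 ← W5 → W6 ← W2
  W7 is a collider here and neither W7 nor any of its descendants is conditioned on, so the collider stays closed — the path is blocked at W7.
Path 3: W1 → W7 ← W5 ← W2
  W7 is a collider here and neither W7 nor any of its descendants is conditioned on, so the collider stays closed — the path is blocked at W7.
Path 4: W1 → W7 ← W2
  W7 is a collider here and neither W7 nor any of its descendants is conditioned on, so the collider stays closed — the path is blocked at W7.
Since every path is blocked, d-separation holds.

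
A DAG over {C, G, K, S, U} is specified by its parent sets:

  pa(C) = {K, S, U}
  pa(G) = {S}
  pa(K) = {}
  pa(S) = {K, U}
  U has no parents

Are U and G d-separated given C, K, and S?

Yes — U and G are d-separated given {C, K, S}.

Enumerating the 3 paths from U to G and testing each for blocking by {C, K, S}:
Path 1: U → C ← K → S → G
  K is a fork here and K is conditioned on, so the path is blocked at K.
Path 2: U → C ← S → G
  S is a fork here and S is conditioned on, so the path is blocked at S.
Path 3: U → S → G
  S is a chain here and S is conditioned on, so the path is blocked at S.
All paths are blocked; U ⊥ G | {C, K, S} holds.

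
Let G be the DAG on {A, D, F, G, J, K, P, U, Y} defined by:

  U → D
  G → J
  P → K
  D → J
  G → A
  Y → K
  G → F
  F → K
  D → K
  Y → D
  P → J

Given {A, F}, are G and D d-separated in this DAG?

Yes

Enumerating the 6 paths from G to D and testing each for blocking by {A, F}:
Path 1: G → F → K ← Y → D
  F is a chain here and F is conditioned on, so the path is blocked at F.
Path 2: G → F → K ← P → J ← D
  F is a chain here and F is conditioned on, so the path is blocked at F.
Path 3: G → F → K ← D
  F is a chain here and F is conditioned on, so the path is blocked at F.
Path 4: G → J ← P → K ← Y → D
  J is a collider here and neither J nor any of its descendants is conditioned on, so the collider stays closed — the path is blocked at J.
Path 5: G → J ← P → K ← D
  J is a collider here and neither J nor any of its descendants is conditioned on, so the collider stays closed — the path is blocked at J.
Path 6: G → J ← D
  J is a collider here and neither J nor any of its descendants is conditioned on, so the collider stays closed — the path is blocked at J.
Since every path is blocked, d-separation holds.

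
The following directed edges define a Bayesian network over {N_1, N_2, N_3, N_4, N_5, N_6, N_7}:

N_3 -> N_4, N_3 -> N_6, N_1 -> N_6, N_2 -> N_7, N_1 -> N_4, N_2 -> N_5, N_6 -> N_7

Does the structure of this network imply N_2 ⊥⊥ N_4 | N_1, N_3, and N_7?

Enumerating the 2 paths from N_2 to N_4 and testing each for blocking by {N_1, N_3, N_7}:
  1. N_2 → N_7 ← N_6 ← N_3 → N_4 — N_7:collider[open]; N_6:chain[open]; N_3:fork[blocks] ⇒ blocked
  2. N_2 → N_7 ← N_6 ← N_1 → N_4 — N_7:collider[open]; N_6:chain[open]; N_1:fork[blocks] ⇒ blocked
All paths are blocked; N_2 ⊥ N_4 | {N_1, N_3, N_7} holds.

Yes — N_2 and N_4 are d-separated given {N_1, N_3, N_7}.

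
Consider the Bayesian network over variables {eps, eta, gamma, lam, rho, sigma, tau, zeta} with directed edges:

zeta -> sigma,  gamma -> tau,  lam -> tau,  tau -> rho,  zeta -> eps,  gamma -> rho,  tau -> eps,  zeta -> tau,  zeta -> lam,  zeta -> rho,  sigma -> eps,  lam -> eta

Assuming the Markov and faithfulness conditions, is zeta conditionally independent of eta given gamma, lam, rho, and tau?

Yes

There are 6 undirected paths between zeta and eta; checking each against the conditioning set {gamma, lam, rho, tau}:
Path 1: zeta → rho ← gamma → tau ← lam → eta
  gamma is a fork here and gamma is conditioned on, so the path is blocked at gamma.
Path 2: zeta → rho ← tau ← lam → eta
  tau is a chain here and tau is conditioned on, so the path is blocked at tau.
Path 3: zeta → eps ← tau ← lam → eta
  eps is a collider here and neither eps nor any of its descendants is conditioned on, so the collider stays closed — the path is blocked at eps.
Path 4: zeta → sigma → eps ← tau ← lam → eta
  eps is a collider here and neither eps nor any of its descendants is conditioned on, so the collider stays closed — the path is blocked at eps.
Path 5: zeta → tau ← lam → eta
  lam is a fork here and lam is conditioned on, so the path is blocked at lam.
Path 6: zeta → lam → eta
  lam is a chain here and lam is conditioned on, so the path is blocked at lam.
Every path is blocked, so zeta and eta are d-separated given {gamma, lam, rho, tau}.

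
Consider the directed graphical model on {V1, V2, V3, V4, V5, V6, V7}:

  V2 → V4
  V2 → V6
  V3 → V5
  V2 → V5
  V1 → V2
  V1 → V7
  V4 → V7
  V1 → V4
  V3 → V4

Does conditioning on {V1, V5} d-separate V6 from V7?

No

6 paths connect V6 and V7; each must be blocked for d-separation to hold:
Path 1: V6 ← V2 ← V1 → V7
  V1 is a fork here and V1 is conditioned on, so the path is blocked at V1.
Path 2: V6 ← V2 ← V1 → V4 → V7
  V1 is a fork here and V1 is conditioned on, so the path is blocked at V1.
Path 3: V6 ← V2 → V4 → V7
  V2 is a fork and V2 is not conditioned on; V4 is a chain and V4 is not conditioned on — no node blocks this path, so it is active.
Path 4: V6 ← V2 → V4 ← V1 → V7
  V4 is a collider here and neither V4 nor any of its descendants is conditioned on, so the collider stays closed — the path is blocked at V4.
Path 5: V6 ← V2 → V5 ← V3 → V4 → V7
  V2 is a fork and V2 is not conditioned on; V5 is a collider and V5 is conditioned on, which opens it; V3 is a fork and V3 is not conditioned on; V4 is a chain and V4 is not conditioned on — no node blocks this path, so it is active.
Path 6: V6 ← V2 → V5 ← V3 → V4 ← V1 → V7
  V4 is a collider here and neither V4 nor any of its descendants is conditioned on, so the collider stays closed — the path is blocked at V4.
Since the path V6 ← V2 → V4 → V7 is active, V6 and V7 are not d-separated given {V1, V5}.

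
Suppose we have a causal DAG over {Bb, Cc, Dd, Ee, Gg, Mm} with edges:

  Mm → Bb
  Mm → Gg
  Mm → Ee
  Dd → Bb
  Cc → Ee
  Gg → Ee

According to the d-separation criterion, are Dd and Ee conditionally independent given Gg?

There are 2 undirected paths between Dd and Ee; checking each against the conditioning set {Gg}:
Path 1: Dd → Bb ← Mm → Gg → Ee
  Bb is a collider here and neither Bb nor any of its descendants is conditioned on, so the collider stays closed — the path is blocked at Bb.
Path 2: Dd → Bb ← Mm → Ee
  Bb is a collider here and neither Bb nor any of its descendants is conditioned on, so the collider stays closed — the path is blocked at Bb.
Since every path is blocked, d-separation holds.

Yes — Dd and Ee are d-separated given {Gg}.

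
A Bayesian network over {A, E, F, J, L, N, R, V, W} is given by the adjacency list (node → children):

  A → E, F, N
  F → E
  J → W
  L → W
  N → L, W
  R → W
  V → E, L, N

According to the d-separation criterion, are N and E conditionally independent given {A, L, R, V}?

There are 5 undirected paths between N and E; checking each against the conditioning set {A, L, R, V}:
  1. N ← V → E — V:fork[blocks] ⇒ blocked
  2. N ← A → E — A:fork[blocks] ⇒ blocked
  3. N ← A → F → E — A:fork[blocks]; F:chain[open] ⇒ blocked
  4. N → L ← V → E — L:collider[open]; V:fork[blocks] ⇒ blocked
  5. N → W ← L ← V → E — W:collider[blocks]; L:chain[blocks]; V:fork[blocks] ⇒ blocked
Since every path is blocked, d-separation holds.

Yes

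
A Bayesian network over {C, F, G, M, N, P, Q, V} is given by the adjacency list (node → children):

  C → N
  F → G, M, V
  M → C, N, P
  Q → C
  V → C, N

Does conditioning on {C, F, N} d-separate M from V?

No

5 paths connect M and V; each must be blocked for d-separation to hold:
  1. M ← F → V — F:fork[blocks] ⇒ blocked
  2. M → N ← C ← V — N:collider[open]; C:chain[blocks] ⇒ blocked
  3. M → N ← V — N:collider[open] ⇒ active
  4. M → C → N ← V — C:chain[blocks]; N:collider[open] ⇒ blocked
  5. M → C ← V — C:collider[open] ⇒ active
Because an active path exists, M and V are not d-separated.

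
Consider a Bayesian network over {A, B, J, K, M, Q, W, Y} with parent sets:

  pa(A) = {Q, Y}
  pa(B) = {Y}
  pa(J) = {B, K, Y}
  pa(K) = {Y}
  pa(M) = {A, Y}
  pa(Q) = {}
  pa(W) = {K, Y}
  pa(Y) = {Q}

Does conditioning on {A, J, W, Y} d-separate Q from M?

Enumerating the 4 paths from Q to M and testing each for blocking by {A, J, W, Y}:
  1. Q → Y → A → M — Y:chain[blocks]; A:chain[blocks] ⇒ blocked
  2. Q → Y → M — Y:chain[blocks] ⇒ blocked
  3. Q → A ← Y → M — A:collider[open]; Y:fork[blocks] ⇒ blocked
  4. Q → A → M — A:chain[blocks] ⇒ blocked
All paths are blocked; Q ⊥ M | {A, J, W, Y} holds.

Yes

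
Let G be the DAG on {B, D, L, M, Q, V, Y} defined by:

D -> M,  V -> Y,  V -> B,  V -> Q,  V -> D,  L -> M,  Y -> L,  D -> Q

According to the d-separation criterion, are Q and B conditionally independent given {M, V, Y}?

3 paths connect Q and B; each must be blocked for d-separation to hold:
Path 1: Q ← V → B
  V is a fork here and V is conditioned on, so the path is blocked at V.
Path 2: Q ← D ← V → B
  V is a fork here and V is conditioned on, so the path is blocked at V.
Path 3: Q ← D → M ← L ← Y ← V → B
  Y is a chain here and Y is conditioned on, so the path is blocked at Y.
All paths are blocked; Q ⊥ B | {M, V, Y} holds.

Yes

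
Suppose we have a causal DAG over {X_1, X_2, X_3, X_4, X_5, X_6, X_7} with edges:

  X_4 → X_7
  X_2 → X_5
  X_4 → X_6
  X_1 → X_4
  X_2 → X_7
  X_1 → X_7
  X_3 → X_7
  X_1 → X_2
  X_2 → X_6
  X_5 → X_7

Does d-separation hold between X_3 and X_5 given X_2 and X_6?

Yes

We examine all 6 paths between X_3 and X_5:
Path 1: X_3 → X_7 ← X_4 → X_6 ← X_2 → X_5
  X_7 is a collider here and neither X_7 nor any of its descendants is conditioned on, so the collider stays closed — the path is blocked at X_7.
Path 2: X_3 → X_7 ← X_4 ← X_1 → X_2 → X_5
  X_7 is a collider here and neither X_7 nor any of its descendants is conditioned on, so the collider stays closed — the path is blocked at X_7.
Path 3: X_3 → X_7 ← X_5
  X_7 is a collider here and neither X_7 nor any of its descendants is conditioned on, so the collider stays closed — the path is blocked at X_7.
Path 4: X_3 → X_7 ← X_2 → X_5
  X_7 is a collider here and neither X_7 nor any of its descendants is conditioned on, so the collider stays closed — the path is blocked at X_7.
Path 5: X_3 → X_7 ← X_1 → X_4 → X_6 ← X_2 → X_5
  X_7 is a collider here and neither X_7 nor any of its descendants is conditioned on, so the collider stays closed — the path is blocked at X_7.
Path 6: X_3 → X_7 ← X_1 → X_2 → X_5
  X_7 is a collider here and neither X_7 nor any of its descendants is conditioned on, so the collider stays closed — the path is blocked at X_7.
All paths are blocked; X_3 ⊥ X_5 | {X_2, X_6} holds.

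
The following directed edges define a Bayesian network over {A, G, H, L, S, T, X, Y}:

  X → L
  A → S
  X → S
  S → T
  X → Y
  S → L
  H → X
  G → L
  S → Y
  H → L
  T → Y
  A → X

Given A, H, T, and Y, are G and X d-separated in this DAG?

Yes

Enumerating the 6 paths from G to X and testing each for blocking by {A, H, T, Y}:
Path 1: G → L ← H → X
  L is a collider here and neither L nor any of its descendants is conditioned on, so the collider stays closed — the path is blocked at L.
Path 2: G → L ← X
  L is a collider here and neither L nor any of its descendants is conditioned on, so the collider stays closed — the path is blocked at L.
Path 3: G → L ← S → Y ← X
  L is a collider here and neither L nor any of its descendants is conditioned on, so the collider stays closed — the path is blocked at L.
Path 4: G → L ← S ← X
  L is a collider here and neither L nor any of its descendants is conditioned on, so the collider stays closed — the path is blocked at L.
Path 5: G → L ← S ← A → X
  L is a collider here and neither L nor any of its descendants is conditioned on, so the collider stays closed — the path is blocked at L.
Path 6: G → L ← S → T → Y ← X
  L is a collider here and neither L nor any of its descendants is conditioned on, so the collider stays closed — the path is blocked at L.
Every path is blocked, so G and X are d-separated given {A, H, T, Y}.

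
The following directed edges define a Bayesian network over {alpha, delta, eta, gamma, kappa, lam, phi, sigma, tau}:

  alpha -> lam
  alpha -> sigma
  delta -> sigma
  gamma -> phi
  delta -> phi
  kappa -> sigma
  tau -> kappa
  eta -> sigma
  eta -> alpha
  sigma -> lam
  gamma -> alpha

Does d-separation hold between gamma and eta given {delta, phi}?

Yes

Enumerating the 6 paths from gamma to eta and testing each for blocking by {delta, phi}:
Path 1: gamma → phi ← delta → sigma ← eta
  delta is a fork here and delta is conditioned on, so the path is blocked at delta.
Path 2: gamma → phi ← delta → sigma ← alpha ← eta
  delta is a fork here and delta is conditioned on, so the path is blocked at delta.
Path 3: gamma → phi ← delta → sigma → lam ← alpha ← eta
  delta is a fork here and delta is conditioned on, so the path is blocked at delta.
Path 4: gamma → alpha ← eta
  alpha is a collider here and neither alpha nor any of its descendants is conditioned on, so the collider stays closed — the path is blocked at alpha.
Path 5: gamma → alpha → lam ← sigma ← eta
  lam is a collider here and neither lam nor any of its descendants is conditioned on, so the collider stays closed — the path is blocked at lam.
Path 6: gamma → alpha → sigma ← eta
  sigma is a collider here and neither sigma nor any of its descendants is conditioned on, so the collider stays closed — the path is blocked at sigma.
Since every path is blocked, d-separation holds.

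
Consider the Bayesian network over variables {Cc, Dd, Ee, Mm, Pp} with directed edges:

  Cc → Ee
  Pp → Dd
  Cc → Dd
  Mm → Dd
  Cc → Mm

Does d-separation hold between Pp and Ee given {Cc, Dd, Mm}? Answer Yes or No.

Yes — Pp and Ee are d-separated given {Cc, Dd, Mm}.

Enumerating the 2 paths from Pp to Ee and testing each for blocking by {Cc, Dd, Mm}:
Path 1: Pp → Dd ← Mm ← Cc → Ee
  Mm is a chain here and Mm is conditioned on, so the path is blocked at Mm.
Path 2: Pp → Dd ← Cc → Ee
  Cc is a fork here and Cc is conditioned on, so the path is blocked at Cc.
All paths are blocked; Pp ⊥ Ee | {Cc, Dd, Mm} holds.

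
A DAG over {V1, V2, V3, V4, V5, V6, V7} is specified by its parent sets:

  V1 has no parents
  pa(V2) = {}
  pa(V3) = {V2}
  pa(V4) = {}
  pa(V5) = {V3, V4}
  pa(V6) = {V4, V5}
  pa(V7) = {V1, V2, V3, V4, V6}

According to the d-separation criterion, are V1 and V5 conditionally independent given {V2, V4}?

Yes

Enumerating the 6 paths from V1 to V5 and testing each for blocking by {V2, V4}:
  1. V1 → V7 ← V6 ← V4 → V5 — V7:collider[blocks]; V6:chain[open]; V4:fork[blocks] ⇒ blocked
  2. V1 → V7 ← V6 ← V5 — V7:collider[blocks]; V6:chain[open] ⇒ blocked
  3. V1 → V7 ← V2 → V3 → V5 — V7:collider[blocks]; V2:fork[blocks]; V3:chain[open] ⇒ blocked
  4. V1 → V7 ← V3 → V5 — V7:collider[blocks]; V3:fork[open] ⇒ blocked
  5. V1 → V7 ← V4 → V6 ← V5 — V7:collider[blocks]; V4:fork[blocks]; V6:collider[blocks] ⇒ blocked
  6. V1 → V7 ← V4 → V5 — V7:collider[blocks]; V4:fork[blocks] ⇒ blocked
Every path is blocked, so V1 and V5 are d-separated given {V2, V4}.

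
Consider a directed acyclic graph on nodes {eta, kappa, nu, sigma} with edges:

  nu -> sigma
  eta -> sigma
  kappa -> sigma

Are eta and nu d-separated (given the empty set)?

Yes — eta and nu are d-separated given ∅.

Only one path connects eta and nu:
Path 1: eta → sigma ← nu
  sigma is a collider here and neither sigma nor any of its descendants is conditioned on, so the collider stays closed — the path is blocked at sigma.
Every path is blocked, so eta and nu are d-separated given ∅.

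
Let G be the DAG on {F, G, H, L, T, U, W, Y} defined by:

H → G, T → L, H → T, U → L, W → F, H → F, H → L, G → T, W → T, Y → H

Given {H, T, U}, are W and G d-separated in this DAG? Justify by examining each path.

No

There are 6 undirected paths between W and G; checking each against the conditioning set {H, T, U}:
  1. W → T ← G — T:collider[open] ⇒ active
  2. W → T → L ← H → G — T:chain[blocks]; L:collider[blocks]; H:fork[blocks] ⇒ blocked
  3. W → T ← H → G — T:collider[open]; H:fork[blocks] ⇒ blocked
  4. W → F ← H → T ← G — F:collider[blocks]; H:fork[blocks]; T:collider[open] ⇒ blocked
  5. W → F ← H → G — F:collider[blocks]; H:fork[blocks] ⇒ blocked
  6. W → F ← H → L ← T ← G — F:collider[blocks]; H:fork[blocks]; L:collider[blocks]; T:chain[blocks] ⇒ blocked
At least one path is unblocked, so d-separation fails.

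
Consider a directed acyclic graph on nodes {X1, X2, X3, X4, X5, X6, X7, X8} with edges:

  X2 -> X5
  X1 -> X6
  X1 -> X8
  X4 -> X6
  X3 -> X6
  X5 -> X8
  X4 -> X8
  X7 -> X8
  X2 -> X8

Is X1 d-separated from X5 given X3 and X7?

Yes

We examine all 4 paths between X1 and X5:
  1. X1 → X8 ← X5 — X8:collider[blocks] ⇒ blocked
  2. X1 → X8 ← X2 → X5 — X8:collider[blocks]; X2:fork[open] ⇒ blocked
  3. X1 → X6 ← X4 → X8 ← X5 — X6:collider[blocks]; X4:fork[open]; X8:collider[blocks] ⇒ blocked
  4. X1 → X6 ← X4 → X8 ← X2 → X5 — X6:collider[blocks]; X4:fork[open]; X8:collider[blocks]; X2:fork[open] ⇒ blocked
Every path is blocked, so X1 and X5 are d-separated given {X3, X7}.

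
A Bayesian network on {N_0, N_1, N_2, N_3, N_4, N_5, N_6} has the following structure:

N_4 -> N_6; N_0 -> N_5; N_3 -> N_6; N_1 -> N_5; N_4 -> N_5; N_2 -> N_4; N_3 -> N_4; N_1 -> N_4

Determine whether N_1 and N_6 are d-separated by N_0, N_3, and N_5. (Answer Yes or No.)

No

Enumerating the 4 paths from N_1 to N_6 and testing each for blocking by {N_0, N_3, N_5}:
  1. N_1 → N_5 ← N_4 → N_6 — N_5:collider[open]; N_4:fork[open] ⇒ active
  2. N_1 → N_5 ← N_4 ← N_3 → N_6 — N_5:collider[open]; N_4:chain[open]; N_3:fork[blocks] ⇒ blocked
  3. N_1 → N_4 → N_6 — N_4:chain[open] ⇒ active
  4. N_1 → N_4 ← N_3 → N_6 — N_4:collider[open]; N_3:fork[blocks] ⇒ blocked
Since the path N_1 → N_5 ← N_4 → N_6 is active, N_1 and N_6 are not d-separated given {N_0, N_3, N_5}.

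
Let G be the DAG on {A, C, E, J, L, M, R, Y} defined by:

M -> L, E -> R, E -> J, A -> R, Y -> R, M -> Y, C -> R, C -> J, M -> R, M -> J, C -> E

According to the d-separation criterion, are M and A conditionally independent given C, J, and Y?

Yes

Enumerating the 6 paths from M to A and testing each for blocking by {C, J, Y}:
  1. M → J ← C → R ← A — J:collider[open]; C:fork[blocks]; R:collider[blocks] ⇒ blocked
  2. M → J ← C → E → R ← A — J:collider[open]; C:fork[blocks]; E:chain[open]; R:collider[blocks] ⇒ blocked
  3. M → J ← E ← C → R ← A — J:collider[open]; E:chain[open]; C:fork[blocks]; R:collider[blocks] ⇒ blocked
  4. M → J ← E → R ← A — J:collider[open]; E:fork[open]; R:collider[blocks] ⇒ blocked
  5. M → Y → R ← A — Y:chain[blocks]; R:collider[blocks] ⇒ blocked
  6. M → R ← A — R:collider[blocks] ⇒ blocked
Every path is blocked, so M and A are d-separated given {C, J, Y}.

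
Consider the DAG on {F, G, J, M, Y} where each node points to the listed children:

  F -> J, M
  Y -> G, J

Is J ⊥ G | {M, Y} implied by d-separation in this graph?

The only undirected path from J to G is:
Path 1: J ← Y → G
  Y is a fork here and Y is conditioned on, so the path is blocked at Y.
Every path is blocked, so J and G are d-separated given {M, Y}.

Yes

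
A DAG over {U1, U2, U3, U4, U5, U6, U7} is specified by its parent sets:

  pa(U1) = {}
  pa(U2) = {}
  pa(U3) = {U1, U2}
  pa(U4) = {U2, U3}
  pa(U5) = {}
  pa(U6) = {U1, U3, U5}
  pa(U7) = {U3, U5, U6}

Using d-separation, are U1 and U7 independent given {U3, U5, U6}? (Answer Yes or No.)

There are 6 undirected paths between U1 and U7; checking each against the conditioning set {U3, U5, U6}:
Path 1: U1 → U3 → U7
  U3 is a chain here and U3 is conditioned on, so the path is blocked at U3.
Path 2: U1 → U3 → U6 → U7
  U3 is a chain here and U3 is conditioned on, so the path is blocked at U3.
Path 3: U1 → U3 → U6 ← U5 → U7
  U3 is a chain here and U3 is conditioned on, so the path is blocked at U3.
Path 4: U1 → U6 → U7
  U6 is a chain here and U6 is conditioned on, so the path is blocked at U6.
Path 5: U1 → U6 ← U3 → U7
  U3 is a fork here and U3 is conditioned on, so the path is blocked at U3.
Path 6: U1 → U6 ← U5 → U7
  U5 is a fork here and U5 is conditioned on, so the path is blocked at U5.
All paths are blocked; U1 ⊥ U7 | {U3, U5, U6} holds.

Yes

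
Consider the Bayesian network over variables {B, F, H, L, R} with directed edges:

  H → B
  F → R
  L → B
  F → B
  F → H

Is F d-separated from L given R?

We examine all 2 paths between F and L:
Path 1: F → H → B ← L
  B is a collider here and neither B nor any of its descendants is conditioned on, so the collider stays closed — the path is blocked at B.
Path 2: F → B ← L
  B is a collider here and neither B nor any of its descendants is conditioned on, so the collider stays closed — the path is blocked at B.
Every path is blocked, so F and L are d-separated given {R}.

Yes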